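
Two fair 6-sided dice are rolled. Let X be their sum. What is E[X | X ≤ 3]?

P(X ≤ 3) = 1/12.
Σ over the event: 2·1/36 + 3·1/18 = 2/9.
E[X | X ≤ 3] = (2/9) / (1/12) = 8/3.

8/3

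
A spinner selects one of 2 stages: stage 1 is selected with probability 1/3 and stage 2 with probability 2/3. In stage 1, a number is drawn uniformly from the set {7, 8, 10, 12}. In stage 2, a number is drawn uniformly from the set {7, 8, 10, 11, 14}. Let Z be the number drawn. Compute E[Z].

39/4

E[Z | stage 1] = (7+8+10+12)/4 = 37/4.
E[Z | stage 2] = (7+8+10+11+14)/5 = 10.
By the law of total expectation,
E[Z] = (1/3)·(37/4) + (2/3)·(10) = 39/4.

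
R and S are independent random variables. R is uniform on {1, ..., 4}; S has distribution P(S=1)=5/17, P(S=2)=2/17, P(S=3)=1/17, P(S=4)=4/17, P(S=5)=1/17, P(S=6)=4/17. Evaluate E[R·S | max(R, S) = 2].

P(max(R, S) = 2) = 9/68.
Summing RS·P(x,y) over outcomes with max(R, S) = 2 gives 11/34.
E[R·S | max(R, S) = 2] = (11/34) / (9/68) = 22/9.

22/9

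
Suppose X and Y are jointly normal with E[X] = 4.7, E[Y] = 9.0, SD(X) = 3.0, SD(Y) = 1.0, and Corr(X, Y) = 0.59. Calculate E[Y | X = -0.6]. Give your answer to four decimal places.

The regression of Y on X has slope ρ·σ_Y/σ_X and passes through (μ_X, μ_Y).
E[Y | X=-0.6] = 9.0 + (0.59)·(1.0/3.0)·(-0.6 − (4.7)) = 9.0 + (0.196667)·(-5.3) = 7.9577.

7.9577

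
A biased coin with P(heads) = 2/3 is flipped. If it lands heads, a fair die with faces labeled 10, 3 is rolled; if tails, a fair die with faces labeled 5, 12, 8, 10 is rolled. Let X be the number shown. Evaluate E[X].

E[X | heads] = (10+3)/2 = 13/2.
E[X | tails] = (5+12+8+10)/4 = 35/4.
E[X] = (2/3)·(13/2) + (1/3)·(35/4) = 29/4.

29/4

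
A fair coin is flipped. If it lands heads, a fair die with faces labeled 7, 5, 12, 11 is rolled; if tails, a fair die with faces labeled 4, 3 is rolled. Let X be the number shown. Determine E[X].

E[X | heads] = (7+5+12+11)/4 = 35/4.
E[X | tails] = (4+3)/2 = 7/2.
E[X] = (1/2)·(35/4) + (1/2)·(7/2) = 49/8.

49/8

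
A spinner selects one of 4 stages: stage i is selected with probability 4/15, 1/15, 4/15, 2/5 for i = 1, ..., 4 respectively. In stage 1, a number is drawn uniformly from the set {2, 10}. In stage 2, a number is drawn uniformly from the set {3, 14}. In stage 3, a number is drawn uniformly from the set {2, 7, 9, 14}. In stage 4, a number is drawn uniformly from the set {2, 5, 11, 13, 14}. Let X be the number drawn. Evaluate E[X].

E[X | stage 1] = (2+10)/2 = 6.
E[X | stage 2] = (3+14)/2 = 17/2.
E[X | stage 3] = (2+7+9+14)/4 = 8.
E[X | stage 4] = (2+5+11+13+14)/5 = 9.
By the law of total expectation,
E[X] = (4/15)·(6) + (1/15)·(17/2) + (4/15)·(8) + (2/5)·(9) = 79/10.

79/10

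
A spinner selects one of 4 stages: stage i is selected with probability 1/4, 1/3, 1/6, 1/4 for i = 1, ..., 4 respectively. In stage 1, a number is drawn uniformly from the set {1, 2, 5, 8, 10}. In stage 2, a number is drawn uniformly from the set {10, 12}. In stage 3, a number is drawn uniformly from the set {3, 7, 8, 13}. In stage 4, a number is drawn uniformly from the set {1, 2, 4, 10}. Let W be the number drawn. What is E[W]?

1757/240

E[W | stage 1] = (1+2+5+8+10)/5 = 26/5.
E[W | stage 2] = (10+12)/2 = 11.
E[W | stage 3] = (3+7+8+13)/4 = 31/4.
E[W | stage 4] = (1+2+4+10)/4 = 17/4.
E[W] = (1/4)·(26/5) + (1/3)·(11) + (1/6)·(31/4) + (1/4)·(17/4) = 1757/240.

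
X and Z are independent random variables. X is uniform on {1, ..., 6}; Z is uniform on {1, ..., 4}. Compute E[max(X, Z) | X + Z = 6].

Outcomes with X + Z = 6: (2,4), (3,3), (4,2), (5,1), each with probability 1/24.
E[max(X, Z) | X + Z = 6] = (4 + 3 + 4 + 5) / 4 = 4.

4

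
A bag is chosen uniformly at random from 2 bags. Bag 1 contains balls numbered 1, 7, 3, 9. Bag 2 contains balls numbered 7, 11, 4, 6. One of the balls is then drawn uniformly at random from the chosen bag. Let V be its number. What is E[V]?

6

E[V | bag 1] = (1+7+3+9)/4 = 5.
E[V | bag 2] = (7+11+4+6)/4 = 7.
E[V] = (1/2)·(5) + (1/2)·(7) = 6.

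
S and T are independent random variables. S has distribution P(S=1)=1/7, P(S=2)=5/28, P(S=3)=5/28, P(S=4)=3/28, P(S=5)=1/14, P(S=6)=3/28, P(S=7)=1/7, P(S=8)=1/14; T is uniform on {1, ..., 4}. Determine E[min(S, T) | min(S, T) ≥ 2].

49/18

P(min(S, T) ≥ 2) = 9/14.
Summing min(S,T)·P(x,y) over outcomes with min(S, T) ≥ 2 gives 7/4.
E[min(S, T) | min(S, T) ≥ 2] = (7/4) / (9/14) = 49/18.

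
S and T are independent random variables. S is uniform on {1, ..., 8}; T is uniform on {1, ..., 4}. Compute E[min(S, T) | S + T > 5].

57/22

P(S + T > 5) = 11/16.
Summing min(S,T)·P(x,y) over outcomes with S + T > 5 gives 57/32.
E[min(S, T) | S + T > 5] = (57/32) / (11/16) = 57/22.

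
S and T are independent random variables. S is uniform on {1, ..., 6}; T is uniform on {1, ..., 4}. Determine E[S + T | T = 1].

9/2

Outcomes with T = 1: (1,1), (2,1), (3,1), (4,1), (5,1), (6,1), each with probability 1/24.
E[S + T | T = 1] = (2 + 3 + 4 + 5 + 6 + 7) / 6 = 9/2.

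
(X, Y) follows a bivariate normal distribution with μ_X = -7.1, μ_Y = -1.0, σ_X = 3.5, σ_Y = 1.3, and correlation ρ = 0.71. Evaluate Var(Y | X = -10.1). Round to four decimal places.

0.8381

For a bivariate normal, Var(Y | X=x) = σ_Y²(1 − ρ²).
Var(Y | X=-10.1) = (1.3)²·(1 − (0.71)²) = 1.69·0.4959 = 0.8381.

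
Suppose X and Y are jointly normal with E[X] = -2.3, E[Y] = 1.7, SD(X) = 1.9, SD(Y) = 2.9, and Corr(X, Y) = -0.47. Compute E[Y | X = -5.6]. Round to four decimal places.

4.0673

E[Y | X=x] = μ_Y + ρ(σ_Y/σ_X)(x − μ_X) for jointly normal variables.
E[Y | X=-5.6] = 1.7 + (-0.47)·(2.9/1.9)·(-5.6 − (-2.3)) = 1.7 + (-0.71737)·(-3.3) = 4.0673.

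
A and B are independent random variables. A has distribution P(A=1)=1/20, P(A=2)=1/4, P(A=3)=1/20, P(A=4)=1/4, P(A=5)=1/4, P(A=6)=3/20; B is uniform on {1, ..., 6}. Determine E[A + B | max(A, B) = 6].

332/35

P(max(A, B) = 6) = 7/24.
Summing (A+B)·P(x,y) over outcomes with max(A, B) = 6 gives 83/30.
E[A + B | max(A, B) = 6] = (83/30) / (7/24) = 332/35.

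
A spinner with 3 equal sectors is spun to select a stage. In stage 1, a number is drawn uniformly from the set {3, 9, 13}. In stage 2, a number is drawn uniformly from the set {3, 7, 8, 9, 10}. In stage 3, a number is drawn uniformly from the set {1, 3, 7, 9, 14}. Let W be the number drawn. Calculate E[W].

E[W | stage 1] = (3+9+13)/3 = 25/3.
E[W | stage 2] = (3+7+8+9+10)/5 = 37/5.
E[W | stage 3] = (1+3+7+9+14)/5 = 34/5.
E[W] = (1/3)·(25/3) + (1/3)·(37/5) + (1/3)·(34/5) = 338/45.

338/45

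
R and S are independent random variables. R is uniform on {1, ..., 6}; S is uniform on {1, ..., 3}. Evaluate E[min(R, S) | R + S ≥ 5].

P(R + S ≥ 5) = 2/3.
Summing min(R,S)·P(x,y) over outcomes with R + S ≥ 5 gives 25/18.
E[min(R, S) | R + S ≥ 5] = (25/18) / (2/3) = 25/12.

25/12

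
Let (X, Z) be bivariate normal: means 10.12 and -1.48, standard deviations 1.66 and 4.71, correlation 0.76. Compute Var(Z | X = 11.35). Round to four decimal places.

9.3706

Var(Z | X=x) = (1 − ρ²)·σ_Z².
Var(Z | X=11.35) = (4.71)²·(1 − (0.76)²) = 22.1841·0.4224 = 9.3706.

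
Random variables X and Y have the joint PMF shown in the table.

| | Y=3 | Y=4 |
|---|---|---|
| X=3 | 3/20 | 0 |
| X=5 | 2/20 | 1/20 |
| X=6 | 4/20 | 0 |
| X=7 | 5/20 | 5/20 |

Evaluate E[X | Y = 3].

39/7

P(Y = 3) = 7/10.
Σ X·P over the event = 3·(3/20) + 5·(2/20) + 6·(4/20) + 7·(5/20) = 39/10.
E[X | Y = 3] = (39/10) / (7/10) = 39/7.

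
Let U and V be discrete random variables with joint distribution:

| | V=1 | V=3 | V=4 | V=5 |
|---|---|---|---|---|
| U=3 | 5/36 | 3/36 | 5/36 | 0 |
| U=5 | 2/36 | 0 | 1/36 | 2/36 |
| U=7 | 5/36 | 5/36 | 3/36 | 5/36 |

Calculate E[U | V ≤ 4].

P(V ≤ 4) = 29/36.
Σ U·P over the event = 3·(5/36) + 3·(3/36) + 3·(5/36) + 5·(2/36) + 5·(1/36) + 7·(5/36) + 7·(5/36) + 7·(3/36) = 145/36.
E[U | V ≤ 4] = (145/36) / (29/36) = 5.

5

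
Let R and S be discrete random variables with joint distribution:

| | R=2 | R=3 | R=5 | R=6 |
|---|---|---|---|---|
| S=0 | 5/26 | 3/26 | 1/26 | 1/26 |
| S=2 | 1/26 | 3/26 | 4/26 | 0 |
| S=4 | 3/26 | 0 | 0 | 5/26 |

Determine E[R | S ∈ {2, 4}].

67/16

P(S ∈ {2, 4}) = 8/13.
Σ R·P over the event = 2·(1/26) + 2·(3/26) + 3·(3/26) + 5·(4/26) + 6·(5/26) = 67/26.
E[R | S ∈ {2, 4}] = (67/26) / (8/13) = 67/16.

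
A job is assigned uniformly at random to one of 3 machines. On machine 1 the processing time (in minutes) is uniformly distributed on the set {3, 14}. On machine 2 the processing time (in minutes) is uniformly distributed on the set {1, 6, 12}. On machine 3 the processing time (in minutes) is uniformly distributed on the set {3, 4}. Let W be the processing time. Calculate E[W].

55/9

E[W | machine 1] = (3+14)/2 = 17/2.
E[W | machine 2] = (1+6+12)/3 = 19/3.
E[W | machine 3] = (3+4)/2 = 7/2.
By the law of total expectation,
E[W] = (1/3)·(17/2) + (1/3)·(19/3) + (1/3)·(7/2) = 55/9.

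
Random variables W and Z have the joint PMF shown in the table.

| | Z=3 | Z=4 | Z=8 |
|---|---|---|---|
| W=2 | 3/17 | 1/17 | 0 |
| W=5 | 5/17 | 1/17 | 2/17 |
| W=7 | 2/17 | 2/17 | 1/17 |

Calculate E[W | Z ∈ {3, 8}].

P(Z ∈ {3, 8}) = 13/17.
Σ W·P over the event = 2·(3/17) + 5·(5/17) + 5·(2/17) + 7·(2/17) + 7·(1/17) = 62/17.
E[W | Z ∈ {3, 8}] = (62/17) / (13/17) = 62/13.

62/13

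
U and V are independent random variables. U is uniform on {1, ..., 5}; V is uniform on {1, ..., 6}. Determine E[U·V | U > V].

Outcomes with U > V: (2,1), (3,1), (3,2), (4,1), (4,2), (4,3), (5,1), (5,2), (5,3), (5,4), each with probability 1/30.
E[U·V | U > V] = (2 + 3 + 6 + 4 + 8 + 12 + 5 + 10 + 15 + 20) / 10 = 17/2.

17/2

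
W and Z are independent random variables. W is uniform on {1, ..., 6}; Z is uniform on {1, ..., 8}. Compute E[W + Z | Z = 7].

21/2

Outcomes with Z = 7: (1,7), (2,7), (3,7), (4,7), (5,7), (6,7), each with probability 1/48.
E[W + Z | Z = 7] = (8 + 9 + 10 + 11 + 12 + 13) / 6 = 21/2.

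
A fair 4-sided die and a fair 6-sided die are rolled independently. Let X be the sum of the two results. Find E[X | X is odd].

P(X is odd) = 1/2.
Σ over the event: 3·1/12 + 5·1/6 + 7·1/6 + 9·1/12 = 3.
E[X | X is odd] = (3) / (1/2) = 6.

6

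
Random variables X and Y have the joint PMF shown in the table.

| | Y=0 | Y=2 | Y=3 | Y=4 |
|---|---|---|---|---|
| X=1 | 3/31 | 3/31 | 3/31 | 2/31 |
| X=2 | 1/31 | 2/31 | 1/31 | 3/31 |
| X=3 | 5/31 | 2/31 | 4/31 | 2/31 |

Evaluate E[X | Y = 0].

20/9

P(Y = 0) = 9/31.
Summing X·P(X=x,Y=y) over the conditioning event gives 20/31.
E[X | Y = 0] = (20/31) / (9/31) = 20/9.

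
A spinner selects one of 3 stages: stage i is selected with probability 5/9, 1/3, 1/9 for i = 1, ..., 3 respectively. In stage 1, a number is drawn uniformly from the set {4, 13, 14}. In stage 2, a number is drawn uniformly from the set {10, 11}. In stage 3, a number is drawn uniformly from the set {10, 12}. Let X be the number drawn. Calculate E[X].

E[X | stage 1] = (4+13+14)/3 = 31/3.
E[X | stage 2] = (10+11)/2 = 21/2.
E[X | stage 3] = (10+12)/2 = 11.
By the law of total expectation,
E[X] = (5/9)·(31/3) + (1/3)·(21/2) + (1/9)·(11) = 565/54.

565/54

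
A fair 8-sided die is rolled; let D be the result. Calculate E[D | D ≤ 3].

Given D ≤ 3, D is equally likely to be any of {1, 2, 3}.
E[D | D ≤ 3] = (1 + 2 + 3) / 3 = 2.

2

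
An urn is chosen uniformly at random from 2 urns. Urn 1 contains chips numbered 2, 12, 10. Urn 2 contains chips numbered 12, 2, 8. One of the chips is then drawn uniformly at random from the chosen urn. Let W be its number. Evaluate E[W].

23/3

E[W | urn 1] = (2+12+10)/3 = 8.
E[W | urn 2] = (12+2+8)/3 = 22/3.
E[W] = (1/2)·(8) + (1/2)·(22/3) = 23/3.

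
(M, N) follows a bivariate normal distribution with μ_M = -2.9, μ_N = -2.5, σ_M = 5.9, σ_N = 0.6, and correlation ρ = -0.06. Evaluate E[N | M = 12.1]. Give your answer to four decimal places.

-2.5915

For a bivariate normal, E[N | M=x] = μ_N + ρ·(σ_N/σ_M)·(x − μ_M).
E[N | M=12.1] = -2.5 + (-0.06)·(0.6/5.9)·(12.1 − (-2.9)) = -2.5 + (-0.0061017)·(15) = -2.5915.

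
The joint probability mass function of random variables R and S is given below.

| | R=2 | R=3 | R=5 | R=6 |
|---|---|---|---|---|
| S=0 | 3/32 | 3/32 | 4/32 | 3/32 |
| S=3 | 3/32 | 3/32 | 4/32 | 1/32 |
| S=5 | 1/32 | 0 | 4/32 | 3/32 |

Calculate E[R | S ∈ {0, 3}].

P(S ∈ {0, 3}) = 3/4.
Σ R·P over the event = 2·(3/32) + 2·(3/32) + 3·(3/32) + 3·(3/32) + 5·(4/32) + 5·(4/32) + 6·(3/32) + 6·(1/32) = 47/16.
E[R | S ∈ {0, 3}] = (47/16) / (3/4) = 47/12.

47/12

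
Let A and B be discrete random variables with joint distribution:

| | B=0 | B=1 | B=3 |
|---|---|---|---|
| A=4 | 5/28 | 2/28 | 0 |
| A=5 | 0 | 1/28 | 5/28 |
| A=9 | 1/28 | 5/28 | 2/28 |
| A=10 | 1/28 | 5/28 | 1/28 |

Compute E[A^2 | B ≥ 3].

387/8

P(B ≥ 3) = 2/7.
Σ A^2·P over the event = 25·(5/28) + 81·(2/28) + 100·(1/28) = 387/28.
E[A^2 | B ≥ 3] = (387/28) / (2/7) = 387/8.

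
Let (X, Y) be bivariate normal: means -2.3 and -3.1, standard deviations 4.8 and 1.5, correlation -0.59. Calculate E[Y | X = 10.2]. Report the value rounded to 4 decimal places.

-5.4047

The regression of Y on X has slope ρ·σ_Y/σ_X and passes through (μ_X, μ_Y).
E[Y | X=10.2] = -3.1 + (-0.59)·(1.5/4.8)·(10.2 − (-2.3)) = -3.1 + (-0.184375)·(12.5) = -5.4047.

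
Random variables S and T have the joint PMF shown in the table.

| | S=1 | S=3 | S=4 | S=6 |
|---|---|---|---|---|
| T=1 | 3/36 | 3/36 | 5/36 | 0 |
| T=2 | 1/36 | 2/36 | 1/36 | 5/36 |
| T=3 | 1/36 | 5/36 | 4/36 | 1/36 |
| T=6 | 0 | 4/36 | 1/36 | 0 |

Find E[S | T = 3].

38/11

P(T = 3) = 11/36.
Σ S·P over the event = 1·(1/36) + 3·(5/36) + 4·(4/36) + 6·(1/36) = 19/18.
E[S | T = 3] = (19/18) / (11/36) = 38/11.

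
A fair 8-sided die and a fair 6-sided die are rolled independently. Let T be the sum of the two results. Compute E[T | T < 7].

14/3

P(T < 7) = 5/16.
Σ over the event: 2·1/48 + 3·1/24 + 4·1/16 + 5·1/12 + 6·5/48 = 35/24.
E[T | T < 7] = (35/24) / (5/16) = 14/3.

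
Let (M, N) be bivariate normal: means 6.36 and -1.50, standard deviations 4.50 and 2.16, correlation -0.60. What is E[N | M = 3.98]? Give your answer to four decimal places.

-0.8146

The regression of N on M has slope ρ·σ_N/σ_M and passes through (μ_M, μ_N).
E[N | M=3.98] = -1.50 + (-0.60)·(2.16/4.50)·(3.98 − (6.36)) = -1.50 + (-0.288)·(-2.38) = -0.8146.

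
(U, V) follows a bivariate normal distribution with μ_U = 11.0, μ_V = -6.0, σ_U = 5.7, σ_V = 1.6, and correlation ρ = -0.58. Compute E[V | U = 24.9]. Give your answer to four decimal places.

For a bivariate normal, E[V | U=x] = μ_V + ρ·(σ_V/σ_U)·(x − μ_U).
E[V | U=24.9] = -6.0 + (-0.58)·(1.6/5.7)·(24.9 − (11.0)) = -6.0 + (-0.162807)·(13.9) = -8.2630.

-8.2630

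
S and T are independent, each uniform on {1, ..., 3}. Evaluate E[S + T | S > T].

Outcomes with S > T: (2,1), (3,1), (3,2), each with probability 1/9.
E[S + T | S > T] = (3 + 4 + 5) / 3 = 4.

4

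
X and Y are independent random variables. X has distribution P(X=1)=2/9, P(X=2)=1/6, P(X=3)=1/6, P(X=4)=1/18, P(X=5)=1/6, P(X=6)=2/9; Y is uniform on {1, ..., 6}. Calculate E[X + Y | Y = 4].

67/9

P(Y = 4) = 1/6.
Summing (X+Y)·P(x,y) over outcomes with Y = 4 gives 67/54.
E[X + Y | Y = 4] = (67/54) / (1/6) = 67/9.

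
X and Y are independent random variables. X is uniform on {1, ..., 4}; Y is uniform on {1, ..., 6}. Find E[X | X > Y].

P(X > Y) = 1/4.
Summing X·P(x,y) over outcomes with X > Y gives 5/6.
E[X | X > Y] = (5/6) / (1/4) = 10/3.

10/3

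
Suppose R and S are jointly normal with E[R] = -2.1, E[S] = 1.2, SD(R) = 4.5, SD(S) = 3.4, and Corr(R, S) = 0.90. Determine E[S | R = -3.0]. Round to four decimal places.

0.5880

E[S | R=x] = μ_S + ρ(σ_S/σ_R)(x − μ_R) for jointly normal variables.
E[S | R=-3.0] = 1.2 + (0.90)·(3.4/4.5)·(-3.0 − (-2.1)) = 1.2 + (0.68)·(-0.9) = 0.5880.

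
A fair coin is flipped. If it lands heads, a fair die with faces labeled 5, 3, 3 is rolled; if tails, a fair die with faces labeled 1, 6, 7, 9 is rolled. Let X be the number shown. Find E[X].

113/24

E[X | heads] = (5+3+3)/3 = 11/3.
E[X | tails] = (1+6+7+9)/4 = 23/4.
By the law of total expectation,
E[X] = (1/2)·(11/3) + (1/2)·(23/4) = 113/24.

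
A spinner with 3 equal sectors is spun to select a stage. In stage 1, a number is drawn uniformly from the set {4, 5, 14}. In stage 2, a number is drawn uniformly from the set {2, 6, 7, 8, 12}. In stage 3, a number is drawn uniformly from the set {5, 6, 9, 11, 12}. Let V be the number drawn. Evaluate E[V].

349/45

E[V | stage 1] = (4+5+14)/3 = 23/3.
E[V | stage 2] = (2+6+7+8+12)/5 = 7.
E[V | stage 3] = (5+6+9+11+12)/5 = 43/5.
E[V] = (1/3)·(23/3) + (1/3)·(7) + (1/3)·(43/5) = 349/45.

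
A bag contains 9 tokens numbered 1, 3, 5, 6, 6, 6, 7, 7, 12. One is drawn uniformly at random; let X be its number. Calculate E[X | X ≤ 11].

P(X ≤ 11) = 8/9.
Σ over the event: 1·1/9 + 3·1/9 + 5·1/9 + 6·1/3 + 7·2/9 = 41/9.
E[X | X ≤ 11] = (41/9) / (8/9) = 41/8.

41/8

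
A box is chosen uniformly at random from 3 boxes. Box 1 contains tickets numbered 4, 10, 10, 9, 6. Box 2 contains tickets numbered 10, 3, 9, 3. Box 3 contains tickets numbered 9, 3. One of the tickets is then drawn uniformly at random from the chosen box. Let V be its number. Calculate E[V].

E[V | box 1] = (4+10+10+9+6)/5 = 39/5.
E[V | box 2] = (10+3+9+3)/4 = 25/4.
E[V | box 3] = (9+3)/2 = 6.
E[V] = (1/3)·(39/5) + (1/3)·(25/4) + (1/3)·(6) = 401/60.

401/60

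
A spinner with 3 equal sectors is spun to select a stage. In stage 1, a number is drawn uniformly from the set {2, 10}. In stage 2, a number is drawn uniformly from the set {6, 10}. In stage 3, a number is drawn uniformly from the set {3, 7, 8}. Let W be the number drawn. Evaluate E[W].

20/3

E[W | stage 1] = (2+10)/2 = 6.
E[W | stage 2] = (6+10)/2 = 8.
E[W | stage 3] = (3+7+8)/3 = 6.
By the law of total expectation,
E[W] = (1/3)·(6) + (1/3)·(8) + (1/3)·(6) = 20/3.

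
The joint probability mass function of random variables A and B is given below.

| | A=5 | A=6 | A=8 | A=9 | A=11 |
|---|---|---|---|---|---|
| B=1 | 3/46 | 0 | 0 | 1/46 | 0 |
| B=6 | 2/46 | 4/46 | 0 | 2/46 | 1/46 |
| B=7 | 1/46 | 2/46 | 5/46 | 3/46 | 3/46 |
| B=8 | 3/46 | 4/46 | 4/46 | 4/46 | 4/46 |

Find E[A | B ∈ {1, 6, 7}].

68/9

P(B ∈ {1, 6, 7}) = 27/46.
Summing A·P(A=x,B=y) over the conditioning event gives 102/23.
E[A | B ∈ {1, 6, 7}] = (102/23) / (27/46) = 68/9.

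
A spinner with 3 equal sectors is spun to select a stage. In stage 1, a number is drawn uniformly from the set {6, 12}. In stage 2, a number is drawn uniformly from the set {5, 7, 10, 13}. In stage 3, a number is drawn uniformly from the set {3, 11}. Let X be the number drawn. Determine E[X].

33/4

E[X | stage 1] = (6+12)/2 = 9.
E[X | stage 2] = (5+7+10+13)/4 = 35/4.
E[X | stage 3] = (3+11)/2 = 7.
E[X] = (1/3)·(9) + (1/3)·(35/4) + (1/3)·(7) = 33/4.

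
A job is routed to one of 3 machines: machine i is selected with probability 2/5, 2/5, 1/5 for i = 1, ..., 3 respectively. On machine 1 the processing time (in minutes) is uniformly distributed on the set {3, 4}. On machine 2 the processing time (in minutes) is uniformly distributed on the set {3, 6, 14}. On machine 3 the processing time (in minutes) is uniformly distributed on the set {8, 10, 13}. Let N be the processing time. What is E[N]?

98/15

E[N | machine 1] = (3+4)/2 = 7/2.
E[N | machine 2] = (3+6+14)/3 = 23/3.
E[N | machine 3] = (8+10+13)/3 = 31/3.
E[N] = (2/5)·(7/2) + (2/5)·(23/3) + (1/5)·(31/3) = 98/15.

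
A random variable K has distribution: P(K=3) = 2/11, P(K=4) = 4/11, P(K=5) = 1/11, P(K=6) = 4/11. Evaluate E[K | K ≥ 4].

P(K ≥ 4) = 9/11.
Σ over the event: 4·4/11 + 5·1/11 + 6·4/11 = 45/11.
E[K | K ≥ 4] = (45/11) / (9/11) = 5.

5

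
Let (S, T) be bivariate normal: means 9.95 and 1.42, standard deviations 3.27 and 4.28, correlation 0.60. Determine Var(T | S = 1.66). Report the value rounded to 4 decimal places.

11.7238

The conditional variance in a bivariate normal is σ_T²(1 − ρ²), independent of x.
Var(T | S=1.66) = (4.28)²·(1 − (0.60)²) = 18.3184·0.64 = 11.7238.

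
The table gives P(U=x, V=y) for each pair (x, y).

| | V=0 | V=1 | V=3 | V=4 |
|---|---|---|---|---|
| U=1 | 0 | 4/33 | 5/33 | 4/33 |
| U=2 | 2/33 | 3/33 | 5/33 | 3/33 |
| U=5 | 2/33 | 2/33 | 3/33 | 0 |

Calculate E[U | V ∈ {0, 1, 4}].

P(V ∈ {0, 1, 4}) = 20/33.
Σ U·P over the event = 1·(4/33) + 1·(4/33) + 2·(2/33) + 2·(3/33) + 2·(3/33) + 5·(2/33) + 5·(2/33) = 4/3.
E[U | V ∈ {0, 1, 4}] = (4/3) / (20/33) = 11/5.

11/5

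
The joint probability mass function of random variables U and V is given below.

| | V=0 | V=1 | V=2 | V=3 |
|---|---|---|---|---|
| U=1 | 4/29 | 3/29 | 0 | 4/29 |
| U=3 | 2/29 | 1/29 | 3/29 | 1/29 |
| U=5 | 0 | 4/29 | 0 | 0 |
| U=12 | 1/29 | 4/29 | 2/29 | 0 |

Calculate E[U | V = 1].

37/6

P(V = 1) = 12/29.
Summing U·P(U=x,V=y) over the conditioning event gives 74/29.
E[U | V = 1] = (74/29) / (12/29) = 37/6.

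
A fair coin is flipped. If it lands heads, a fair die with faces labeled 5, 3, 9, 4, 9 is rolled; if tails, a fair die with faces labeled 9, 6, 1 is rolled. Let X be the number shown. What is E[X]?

17/3

E[X | heads] = (5+3+9+4+9)/5 = 6.
E[X | tails] = (9+6+1)/3 = 16/3.
By the law of total expectation,
E[X] = (1/2)·(6) + (1/2)·(16/3) = 17/3.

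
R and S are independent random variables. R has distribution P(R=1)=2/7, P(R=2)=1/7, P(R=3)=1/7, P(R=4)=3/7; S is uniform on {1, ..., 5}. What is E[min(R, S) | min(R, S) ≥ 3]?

7/2

P(min(R, S) ≥ 3) = 12/35.
Summing min(R,S)·P(x,y) over outcomes with min(R, S) ≥ 3 gives 6/5.
E[min(R, S) | min(R, S) ≥ 3] = (6/5) / (12/35) = 7/2.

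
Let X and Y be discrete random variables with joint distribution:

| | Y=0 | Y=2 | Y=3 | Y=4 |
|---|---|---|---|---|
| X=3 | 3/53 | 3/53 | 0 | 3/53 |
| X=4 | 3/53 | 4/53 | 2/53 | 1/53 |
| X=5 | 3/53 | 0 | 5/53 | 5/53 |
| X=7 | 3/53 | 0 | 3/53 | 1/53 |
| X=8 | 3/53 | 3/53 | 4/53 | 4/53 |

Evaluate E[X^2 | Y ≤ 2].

P(Y ≤ 2) = 25/53.
Σ X^2·P over the event = 9·(3/53) + 9·(3/53) + 16·(3/53) + 16·(4/53) + 25·(3/53) + 49·(3/53) + 64·(3/53) + 64·(3/53) = 772/53.
E[X^2 | Y ≤ 2] = (772/53) / (25/53) = 772/25.

772/25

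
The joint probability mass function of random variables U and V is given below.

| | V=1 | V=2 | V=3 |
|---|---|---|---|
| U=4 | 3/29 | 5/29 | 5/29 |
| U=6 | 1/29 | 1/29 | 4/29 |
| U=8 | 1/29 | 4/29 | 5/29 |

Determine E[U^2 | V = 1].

148/5

P(V = 1) = 5/29.
Σ U^2·P over the event = 16·(3/29) + 36·(1/29) + 64·(1/29) = 148/29.
E[U^2 | V = 1] = (148/29) / (5/29) = 148/5.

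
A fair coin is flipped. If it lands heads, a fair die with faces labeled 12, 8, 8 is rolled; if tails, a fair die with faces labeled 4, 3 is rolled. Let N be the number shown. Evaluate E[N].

E[N | heads] = (12+8+8)/3 = 28/3.
E[N | tails] = (4+3)/2 = 7/2.
By the law of total expectation,
E[N] = (1/2)·(28/3) + (1/2)·(7/2) = 77/12.

77/12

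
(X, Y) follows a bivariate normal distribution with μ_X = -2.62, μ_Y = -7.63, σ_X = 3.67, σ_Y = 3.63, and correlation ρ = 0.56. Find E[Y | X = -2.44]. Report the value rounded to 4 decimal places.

-7.5303

For a bivariate normal, E[Y | X=x] = μ_Y + ρ·(σ_Y/σ_X)·(x − μ_X).
E[Y | X=-2.44] = -7.63 + (0.56)·(3.63/3.67)·(-2.44 − (-2.62)) = -7.63 + (0.5539)·(0.18) = -7.5303.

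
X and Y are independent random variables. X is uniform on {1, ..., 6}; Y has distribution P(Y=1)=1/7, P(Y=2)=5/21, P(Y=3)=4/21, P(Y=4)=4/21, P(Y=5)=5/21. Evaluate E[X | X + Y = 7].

27/7

P(X + Y = 7) = 1/6.
Summing X·P(x,y) over outcomes with X + Y = 7 gives 9/14.
E[X | X + Y = 7] = (9/14) / (1/6) = 27/7.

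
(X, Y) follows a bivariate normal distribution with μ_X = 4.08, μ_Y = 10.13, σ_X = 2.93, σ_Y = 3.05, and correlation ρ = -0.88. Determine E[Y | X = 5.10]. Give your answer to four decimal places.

9.1956

The regression of Y on X has slope ρ·σ_Y/σ_X and passes through (μ_X, μ_Y).
E[Y | X=5.10] = 10.13 + (-0.88)·(3.05/2.93)·(5.10 − (4.08)) = 10.13 + (-0.91604)·(1.02) = 9.1956.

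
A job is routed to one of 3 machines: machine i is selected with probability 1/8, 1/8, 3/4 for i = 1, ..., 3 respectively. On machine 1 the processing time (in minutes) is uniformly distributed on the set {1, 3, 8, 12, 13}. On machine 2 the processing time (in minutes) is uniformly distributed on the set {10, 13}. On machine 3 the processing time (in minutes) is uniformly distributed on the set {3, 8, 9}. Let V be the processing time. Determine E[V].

E[V | machine 1] = (1+3+8+12+13)/5 = 37/5.
E[V | machine 2] = (10+13)/2 = 23/2.
E[V | machine 3] = (3+8+9)/3 = 20/3.
E[V] = (1/8)·(37/5) + (1/8)·(23/2) + (3/4)·(20/3) = 589/80.

589/80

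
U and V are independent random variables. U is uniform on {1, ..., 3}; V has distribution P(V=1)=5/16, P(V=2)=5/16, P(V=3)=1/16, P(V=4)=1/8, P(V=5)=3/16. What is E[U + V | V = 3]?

P(V = 3) = 1/16.
Summing (U+V)·P(x,y) over outcomes with V = 3 gives 5/16.
E[U + V | V = 3] = (5/16) / (1/16) = 5.

5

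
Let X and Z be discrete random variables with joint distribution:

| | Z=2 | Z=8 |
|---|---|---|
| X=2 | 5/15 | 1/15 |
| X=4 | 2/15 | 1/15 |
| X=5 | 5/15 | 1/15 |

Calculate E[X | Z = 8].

P(Z = 8) = 1/5.
Σ X·P over the event = 2·(1/15) + 4·(1/15) + 5·(1/15) = 11/15.
E[X | Z = 8] = (11/15) / (1/5) = 11/3.

11/3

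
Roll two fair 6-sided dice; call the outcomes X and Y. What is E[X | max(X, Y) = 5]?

Outcomes with max(X, Y) = 5: (1,5), (2,5), (3,5), (4,5), (5,1), (5,2), (5,3), (5,4), (5,5), each with probability 1/36.
E[X | max(X, Y) = 5] = (1 + 2 + 3 + 4 + 5 + 5 + 5 + 5 + 5) / 9 = 35/9.

35/9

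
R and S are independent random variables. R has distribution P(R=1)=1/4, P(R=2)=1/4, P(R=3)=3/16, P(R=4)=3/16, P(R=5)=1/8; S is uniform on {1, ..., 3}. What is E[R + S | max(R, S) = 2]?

P(max(R, S) = 2) = 1/4.
Summing (R+S)·P(x,y) over outcomes with max(R, S) = 2 gives 5/6.
E[R + S | max(R, S) = 2] = (5/6) / (1/4) = 10/3.

10/3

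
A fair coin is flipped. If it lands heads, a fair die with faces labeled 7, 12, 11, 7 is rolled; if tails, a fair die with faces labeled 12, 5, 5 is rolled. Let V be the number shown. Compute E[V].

199/24

E[V | heads] = (7+12+11+7)/4 = 37/4.
E[V | tails] = (12+5+5)/3 = 22/3.
E[V] = (1/2)·(37/4) + (1/2)·(22/3) = 199/24.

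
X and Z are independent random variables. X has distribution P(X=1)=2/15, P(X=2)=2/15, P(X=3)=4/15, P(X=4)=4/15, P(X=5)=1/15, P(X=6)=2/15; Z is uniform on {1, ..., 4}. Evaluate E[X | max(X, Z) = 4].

P(max(X, Z) = 4) = 2/5.
Summing X·P(x,y) over outcomes with max(X, Z) = 4 gives 41/30.
E[X | max(X, Z) = 4] = (41/30) / (2/5) = 41/12.

41/12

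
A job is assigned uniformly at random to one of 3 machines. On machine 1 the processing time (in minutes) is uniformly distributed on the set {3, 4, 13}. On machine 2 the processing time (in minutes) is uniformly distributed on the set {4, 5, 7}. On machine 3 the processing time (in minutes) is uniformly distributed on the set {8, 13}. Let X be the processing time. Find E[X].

E[X | machine 1] = (3+4+13)/3 = 20/3.
E[X | machine 2] = (4+5+7)/3 = 16/3.
E[X | machine 3] = (8+13)/2 = 21/2.
E[X] = (1/3)·(20/3) + (1/3)·(16/3) + (1/3)·(21/2) = 15/2.

15/2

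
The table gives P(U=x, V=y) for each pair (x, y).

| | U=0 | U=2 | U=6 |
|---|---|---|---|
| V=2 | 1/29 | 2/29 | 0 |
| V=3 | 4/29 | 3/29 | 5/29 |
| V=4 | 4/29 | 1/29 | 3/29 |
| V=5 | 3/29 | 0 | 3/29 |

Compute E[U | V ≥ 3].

P(V ≥ 3) = 26/29.
Σ U·P over the event = 0·(4/29) + 0·(4/29) + 0·(3/29) + 2·(3/29) + 2·(1/29) + 6·(5/29) + 6·(3/29) + 6·(3/29) = 74/29.
E[U | V ≥ 3] = (74/29) / (26/29) = 37/13.

37/13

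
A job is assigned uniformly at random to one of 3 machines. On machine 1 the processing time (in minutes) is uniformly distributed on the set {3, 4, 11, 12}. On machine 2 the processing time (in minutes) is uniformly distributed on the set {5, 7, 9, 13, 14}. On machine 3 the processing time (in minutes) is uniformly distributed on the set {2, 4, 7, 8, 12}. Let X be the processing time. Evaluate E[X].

79/10

E[X | machine 1] = (3+4+11+12)/4 = 15/2.
E[X | machine 2] = (5+7+9+13+14)/5 = 48/5.
E[X | machine 3] = (2+4+7+8+12)/5 = 33/5.
By the law of total expectation,
E[X] = (1/3)·(15/2) + (1/3)·(48/5) + (1/3)·(33/5) = 79/10.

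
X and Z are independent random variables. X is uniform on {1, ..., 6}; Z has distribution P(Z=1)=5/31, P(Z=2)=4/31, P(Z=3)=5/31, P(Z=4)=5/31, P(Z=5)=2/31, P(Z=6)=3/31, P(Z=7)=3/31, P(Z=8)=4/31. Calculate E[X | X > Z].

P(X > Z) = 34/93.
Summing X·P(x,y) over outcomes with X > Z gives 157/93.
E[X | X > Z] = (157/93) / (34/93) = 157/34.

157/34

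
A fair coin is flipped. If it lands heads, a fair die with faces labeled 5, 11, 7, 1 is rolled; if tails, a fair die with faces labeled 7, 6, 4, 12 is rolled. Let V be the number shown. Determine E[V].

E[V | heads] = (5+11+7+1)/4 = 6.
E[V | tails] = (7+6+4+12)/4 = 29/4.
By the law of total expectation,
E[V] = (1/2)·(6) + (1/2)·(29/4) = 53/8.

53/8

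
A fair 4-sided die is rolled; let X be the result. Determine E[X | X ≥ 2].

Given X ≥ 2, X is equally likely to be any of {2, 3, 4}.
E[X | X ≥ 2] = (2 + 3 + 4) / 3 = 3.

3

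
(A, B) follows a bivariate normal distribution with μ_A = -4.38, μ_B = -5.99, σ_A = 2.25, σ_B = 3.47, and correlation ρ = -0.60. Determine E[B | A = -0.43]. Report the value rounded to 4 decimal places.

-9.6451

For a bivariate normal, E[B | A=x] = μ_B + ρ·(σ_B/σ_A)·(x − μ_A).
E[B | A=-0.43] = -5.99 + (-0.60)·(3.47/2.25)·(-0.43 − (-4.38)) = -5.99 + (-0.92533)·(3.95) = -9.6451.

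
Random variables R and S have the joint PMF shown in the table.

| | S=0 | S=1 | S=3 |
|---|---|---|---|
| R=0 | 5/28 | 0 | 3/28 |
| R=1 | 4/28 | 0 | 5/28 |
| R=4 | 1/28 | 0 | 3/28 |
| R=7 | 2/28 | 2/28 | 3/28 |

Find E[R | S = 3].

P(S = 3) = 1/2.
Summing R·P(R=x,S=y) over the conditioning event gives 19/14.
E[R | S = 3] = (19/14) / (1/2) = 19/7.

19/7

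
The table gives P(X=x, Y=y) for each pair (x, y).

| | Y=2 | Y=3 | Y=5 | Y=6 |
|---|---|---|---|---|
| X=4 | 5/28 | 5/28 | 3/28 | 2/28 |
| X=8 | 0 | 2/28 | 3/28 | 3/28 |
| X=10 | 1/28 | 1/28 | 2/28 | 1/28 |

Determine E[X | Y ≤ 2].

5

P(Y ≤ 2) = 3/14.
Σ X·P over the event = 4·(5/28) + 10·(1/28) = 15/14.
E[X | Y ≤ 2] = (15/14) / (3/14) = 5.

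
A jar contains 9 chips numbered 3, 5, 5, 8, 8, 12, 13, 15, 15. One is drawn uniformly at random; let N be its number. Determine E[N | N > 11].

55/4

P(N > 11) = 4/9.
Σ over the event: 12·1/9 + 13·1/9 + 15·2/9 = 55/9.
E[N | N > 11] = (55/9) / (4/9) = 55/4.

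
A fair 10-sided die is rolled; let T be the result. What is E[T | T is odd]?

Given T is odd, T is equally likely to be any of {1, 3, 5, 7, 9}.
E[T | T is odd] = (1 + 3 + 5 + 7 + 9) / 5 = 5.

5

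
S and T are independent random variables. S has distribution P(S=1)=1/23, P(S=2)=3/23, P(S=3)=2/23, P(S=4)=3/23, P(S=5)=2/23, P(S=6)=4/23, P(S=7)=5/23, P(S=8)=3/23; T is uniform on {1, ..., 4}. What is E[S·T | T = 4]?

P(T = 4) = 1/4.
Summing ST·P(x,y) over outcomes with T = 4 gives 118/23.
E[S·T | T = 4] = (118/23) / (1/4) = 472/23.

472/23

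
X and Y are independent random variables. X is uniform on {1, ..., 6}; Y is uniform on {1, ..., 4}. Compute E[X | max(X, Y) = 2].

P(max(X, Y) = 2) = 1/8.
Summing X·P(x,y) over outcomes with max(X, Y) = 2 gives 5/24.
E[X | max(X, Y) = 2] = (5/24) / (1/8) = 5/3.

5/3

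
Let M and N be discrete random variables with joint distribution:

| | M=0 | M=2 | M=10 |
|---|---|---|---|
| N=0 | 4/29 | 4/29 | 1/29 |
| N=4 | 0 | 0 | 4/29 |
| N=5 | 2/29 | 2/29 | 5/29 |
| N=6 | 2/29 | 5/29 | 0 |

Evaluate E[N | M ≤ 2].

62/19

P(M ≤ 2) = 19/29.
Σ N·P over the event = 0·(4/29) + 5·(2/29) + 6·(2/29) + 0·(4/29) + 5·(2/29) + 6·(5/29) = 62/29.
E[N | M ≤ 2] = (62/29) / (19/29) = 62/19.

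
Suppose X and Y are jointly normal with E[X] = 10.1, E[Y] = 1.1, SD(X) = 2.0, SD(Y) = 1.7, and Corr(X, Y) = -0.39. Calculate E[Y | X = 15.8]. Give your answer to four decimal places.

-0.7896

E[Y | X=x] = μ_Y + ρ(σ_Y/σ_X)(x − μ_X) for jointly normal variables.
E[Y | X=15.8] = 1.1 + (-0.39)·(1.7/2.0)·(15.8 − (10.1)) = 1.1 + (-0.3315)·(5.7) = -0.7896.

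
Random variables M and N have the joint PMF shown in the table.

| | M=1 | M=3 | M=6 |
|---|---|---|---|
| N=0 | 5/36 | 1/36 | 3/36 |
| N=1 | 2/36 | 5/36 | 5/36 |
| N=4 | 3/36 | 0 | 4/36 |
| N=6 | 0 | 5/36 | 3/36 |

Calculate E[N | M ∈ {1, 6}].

53/25

P(M ∈ {1, 6}) = 25/36.
Σ N·P over the event = 0·(5/36) + 1·(2/36) + 4·(3/36) + 0·(3/36) + 1·(5/36) + 4·(4/36) + 6·(3/36) = 53/36.
E[N | M ∈ {1, 6}] = (53/36) / (25/36) = 53/25.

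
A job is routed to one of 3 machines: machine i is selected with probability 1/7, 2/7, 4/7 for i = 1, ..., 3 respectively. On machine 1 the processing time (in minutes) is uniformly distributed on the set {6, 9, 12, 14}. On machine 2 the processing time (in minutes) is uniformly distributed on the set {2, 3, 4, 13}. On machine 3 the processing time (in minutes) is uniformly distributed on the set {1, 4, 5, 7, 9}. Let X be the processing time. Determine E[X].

E[X | machine 1] = (6+9+12+14)/4 = 41/4.
E[X | machine 2] = (2+3+4+13)/4 = 11/2.
E[X | machine 3] = (1+4+5+7+9)/5 = 26/5.
E[X] = (1/7)·(41/4) + (2/7)·(11/2) + (4/7)·(26/5) = 841/140.

841/140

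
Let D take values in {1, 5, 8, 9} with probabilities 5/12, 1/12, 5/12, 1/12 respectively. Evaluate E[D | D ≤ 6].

P(D ≤ 6) = 1/2.
Σ over the event: 1·5/12 + 5·1/12 = 5/6.
E[D | D ≤ 6] = (5/6) / (1/2) = 5/3.

5/3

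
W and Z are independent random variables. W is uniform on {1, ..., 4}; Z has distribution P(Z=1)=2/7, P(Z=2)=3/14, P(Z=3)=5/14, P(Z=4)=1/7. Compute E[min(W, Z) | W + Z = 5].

P(W + Z = 5) = 1/4.
Summing min(W,Z)·P(x,y) over outcomes with W + Z = 5 gives 11/28.
E[min(W, Z) | W + Z = 5] = (11/28) / (1/4) = 11/7.

11/7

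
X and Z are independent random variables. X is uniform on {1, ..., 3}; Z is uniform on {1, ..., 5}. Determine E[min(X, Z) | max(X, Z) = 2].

P(max(X, Z) = 2) = 1/5.
Summing min(X,Z)·P(x,y) over outcomes with max(X, Z) = 2 gives 4/15.
E[min(X, Z) | max(X, Z) = 2] = (4/15) / (1/5) = 4/3.

4/3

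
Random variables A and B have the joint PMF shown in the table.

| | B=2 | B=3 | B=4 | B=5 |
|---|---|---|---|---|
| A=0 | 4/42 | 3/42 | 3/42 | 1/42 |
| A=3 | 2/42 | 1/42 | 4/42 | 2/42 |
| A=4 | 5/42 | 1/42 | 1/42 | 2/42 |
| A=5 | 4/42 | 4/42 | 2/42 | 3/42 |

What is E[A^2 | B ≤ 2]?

66/5

P(B ≤ 2) = 5/14.
Σ A^2·P over the event = 0·(4/42) + 9·(2/42) + 16·(5/42) + 25·(4/42) = 33/7.
E[A^2 | B ≤ 2] = (33/7) / (5/14) = 66/5.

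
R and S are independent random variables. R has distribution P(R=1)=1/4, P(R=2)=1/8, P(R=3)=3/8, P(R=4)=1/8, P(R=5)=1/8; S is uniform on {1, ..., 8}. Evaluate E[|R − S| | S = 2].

5/4

P(S = 2) = 1/8.
Summing |R−S|·P(x,y) over outcomes with S = 2 gives 5/32.
E[|R − S| | S = 2] = (5/32) / (1/8) = 5/4.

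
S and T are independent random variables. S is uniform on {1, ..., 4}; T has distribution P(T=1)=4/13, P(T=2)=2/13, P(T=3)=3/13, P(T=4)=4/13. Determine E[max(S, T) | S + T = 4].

P(S + T = 4) = 9/52.
Summing max(S,T)·P(x,y) over outcomes with S + T = 4 gives 25/52.
E[max(S, T) | S + T = 4] = (25/52) / (9/52) = 25/9.

25/9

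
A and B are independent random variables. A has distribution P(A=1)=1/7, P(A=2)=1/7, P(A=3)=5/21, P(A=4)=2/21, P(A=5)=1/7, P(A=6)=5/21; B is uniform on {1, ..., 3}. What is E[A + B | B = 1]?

14/3

P(B = 1) = 1/3.
Summing (A+B)·P(x,y) over outcomes with B = 1 gives 14/9.
E[A + B | B = 1] = (14/9) / (1/3) = 14/3.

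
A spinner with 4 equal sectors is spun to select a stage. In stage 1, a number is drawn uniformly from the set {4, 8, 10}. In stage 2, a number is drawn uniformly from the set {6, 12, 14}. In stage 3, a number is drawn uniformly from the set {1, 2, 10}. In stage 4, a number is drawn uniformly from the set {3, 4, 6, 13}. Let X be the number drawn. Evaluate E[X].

173/24

E[X | stage 1] = (4+8+10)/3 = 22/3.
E[X | stage 2] = (6+12+14)/3 = 32/3.
E[X | stage 3] = (1+2+10)/3 = 13/3.
E[X | stage 4] = (3+4+6+13)/4 = 13/2.
By the law of total expectation,
E[X] = (1/4)·(22/3) + (1/4)·(32/3) + (1/4)·(13/3) + (1/4)·(13/2) = 173/24.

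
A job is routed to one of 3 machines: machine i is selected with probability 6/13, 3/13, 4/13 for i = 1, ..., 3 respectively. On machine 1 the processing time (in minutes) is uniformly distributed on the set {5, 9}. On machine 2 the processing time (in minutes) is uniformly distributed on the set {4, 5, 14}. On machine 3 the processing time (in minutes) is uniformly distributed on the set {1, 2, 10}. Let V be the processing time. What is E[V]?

19/3

E[V | machine 1] = (5+9)/2 = 7.
E[V | machine 2] = (4+5+14)/3 = 23/3.
E[V | machine 3] = (1+2+10)/3 = 13/3.
By the law of total expectation,
E[V] = (6/13)·(7) + (3/13)·(23/3) + (4/13)·(13/3) = 19/3.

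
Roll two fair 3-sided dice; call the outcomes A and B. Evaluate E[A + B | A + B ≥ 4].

14/3

P(A + B ≥ 4) = 2/3.
Summing (A+B)·P(x,y) over outcomes with A + B ≥ 4 gives 28/9.
E[A + B | A + B ≥ 4] = (28/9) / (2/3) = 14/3.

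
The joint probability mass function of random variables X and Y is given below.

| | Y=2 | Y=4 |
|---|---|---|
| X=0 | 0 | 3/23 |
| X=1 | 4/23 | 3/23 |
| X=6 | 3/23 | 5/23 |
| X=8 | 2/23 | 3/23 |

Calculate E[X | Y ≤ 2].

P(Y ≤ 2) = 9/23.
Σ X·P over the event = 1·(4/23) + 6·(3/23) + 8·(2/23) = 38/23.
E[X | Y ≤ 2] = (38/23) / (9/23) = 38/9.

38/9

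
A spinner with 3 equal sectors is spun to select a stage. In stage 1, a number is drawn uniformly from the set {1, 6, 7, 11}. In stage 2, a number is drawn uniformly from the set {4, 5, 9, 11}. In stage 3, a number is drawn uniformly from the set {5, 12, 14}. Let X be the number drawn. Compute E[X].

143/18

E[X | stage 1] = (1+6+7+11)/4 = 25/4.
E[X | stage 2] = (4+5+9+11)/4 = 29/4.
E[X | stage 3] = (5+12+14)/3 = 31/3.
E[X] = (1/3)·(25/4) + (1/3)·(29/4) + (1/3)·(31/3) = 143/18.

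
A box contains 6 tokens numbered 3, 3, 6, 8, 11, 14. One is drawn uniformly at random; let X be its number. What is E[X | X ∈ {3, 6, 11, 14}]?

37/5

P(X ∈ {3, 6, 11, 14}) = 5/6.
Σ over the event: 3·1/3 + 6·1/6 + 11·1/6 + 14·1/6 = 37/6.
E[X | X ∈ {3, 6, 11, 14}] = (37/6) / (5/6) = 37/5.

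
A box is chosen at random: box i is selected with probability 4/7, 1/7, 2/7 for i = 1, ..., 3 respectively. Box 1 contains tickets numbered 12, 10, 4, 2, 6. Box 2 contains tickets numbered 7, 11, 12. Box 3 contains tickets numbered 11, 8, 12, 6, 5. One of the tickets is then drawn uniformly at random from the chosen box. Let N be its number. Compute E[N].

E[N | box 1] = (12+10+4+2+6)/5 = 34/5.
E[N | box 2] = (7+11+12)/3 = 10.
E[N | box 3] = (11+8+12+6+5)/5 = 42/5.
By the law of total expectation,
E[N] = (4/7)·(34/5) + (1/7)·(10) + (2/7)·(42/5) = 54/7.

54/7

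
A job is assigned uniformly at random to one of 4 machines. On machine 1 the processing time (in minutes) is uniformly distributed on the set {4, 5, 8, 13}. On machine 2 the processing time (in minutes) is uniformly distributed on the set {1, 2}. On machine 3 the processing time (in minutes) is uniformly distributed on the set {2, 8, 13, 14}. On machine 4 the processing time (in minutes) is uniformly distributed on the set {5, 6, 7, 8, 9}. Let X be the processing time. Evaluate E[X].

E[X | machine 1] = (4+5+8+13)/4 = 15/2.
E[X | machine 2] = (1+2)/2 = 3/2.
E[X | machine 3] = (2+8+13+14)/4 = 37/4.
E[X | machine 4] = (5+6+7+8+9)/5 = 7.
By the law of total expectation,
E[X] = (1/4)·(15/2) + (1/4)·(3/2) + (1/4)·(37/4) + (1/4)·(7) = 101/16.

101/16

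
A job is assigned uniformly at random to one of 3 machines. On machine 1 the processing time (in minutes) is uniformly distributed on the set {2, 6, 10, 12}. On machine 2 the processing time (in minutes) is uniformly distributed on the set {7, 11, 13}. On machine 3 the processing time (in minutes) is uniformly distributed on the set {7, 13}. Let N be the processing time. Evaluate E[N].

E[N | machine 1] = (2+6+10+12)/4 = 15/2.
E[N | machine 2] = (7+11+13)/3 = 31/3.
E[N | machine 3] = (7+13)/2 = 10.
E[N] = (1/3)·(15/2) + (1/3)·(31/3) + (1/3)·(10) = 167/18.

167/18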